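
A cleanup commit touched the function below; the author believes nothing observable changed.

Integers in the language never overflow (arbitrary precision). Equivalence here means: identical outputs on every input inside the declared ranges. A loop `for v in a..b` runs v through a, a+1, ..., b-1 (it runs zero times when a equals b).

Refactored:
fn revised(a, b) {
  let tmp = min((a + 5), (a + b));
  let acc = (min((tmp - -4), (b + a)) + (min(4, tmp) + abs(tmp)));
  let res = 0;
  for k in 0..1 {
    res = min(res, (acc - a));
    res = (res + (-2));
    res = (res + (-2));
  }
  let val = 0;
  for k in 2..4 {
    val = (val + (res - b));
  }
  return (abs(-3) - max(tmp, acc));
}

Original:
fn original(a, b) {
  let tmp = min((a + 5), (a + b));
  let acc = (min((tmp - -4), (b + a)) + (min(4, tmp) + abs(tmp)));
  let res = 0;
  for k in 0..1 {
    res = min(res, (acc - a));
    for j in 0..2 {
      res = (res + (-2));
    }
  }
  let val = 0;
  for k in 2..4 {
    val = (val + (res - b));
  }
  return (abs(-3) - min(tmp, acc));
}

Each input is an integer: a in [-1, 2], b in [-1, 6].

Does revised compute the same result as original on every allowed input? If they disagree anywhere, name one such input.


Take a=-1, b=2.
original: tmp = 1; acc = 3; res = 0; [k=0]; res = 0; [j=0]; res = -2; [j=1]; res = -4; val = 0; [k=2]; val = -6; [k=3]; val = -12; return 2
revised: tmp = 1; acc = 3; res = 0; [k=0]; res = 0; res = -2; res = -4; val = 0; [k=2]; val = -6; [k=3]; val = -12; return 0
2 against 0: the behavior changed.
verdict: not equivalent; witness: a=-1, b=2


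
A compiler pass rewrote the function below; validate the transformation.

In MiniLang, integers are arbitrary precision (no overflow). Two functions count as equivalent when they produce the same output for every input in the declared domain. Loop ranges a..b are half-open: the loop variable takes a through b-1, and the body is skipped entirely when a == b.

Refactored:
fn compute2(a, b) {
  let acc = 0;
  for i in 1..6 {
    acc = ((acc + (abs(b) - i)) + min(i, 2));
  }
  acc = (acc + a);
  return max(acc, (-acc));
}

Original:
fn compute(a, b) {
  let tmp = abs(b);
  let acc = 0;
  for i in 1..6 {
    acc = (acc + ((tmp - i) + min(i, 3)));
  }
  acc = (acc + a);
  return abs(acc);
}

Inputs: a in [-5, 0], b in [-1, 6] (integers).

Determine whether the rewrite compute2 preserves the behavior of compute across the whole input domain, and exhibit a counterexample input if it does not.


At a=-5, b=-1: compute gives 3, compute2 gives 6.
verdict: not equivalent; witness: a=-5, b=-1


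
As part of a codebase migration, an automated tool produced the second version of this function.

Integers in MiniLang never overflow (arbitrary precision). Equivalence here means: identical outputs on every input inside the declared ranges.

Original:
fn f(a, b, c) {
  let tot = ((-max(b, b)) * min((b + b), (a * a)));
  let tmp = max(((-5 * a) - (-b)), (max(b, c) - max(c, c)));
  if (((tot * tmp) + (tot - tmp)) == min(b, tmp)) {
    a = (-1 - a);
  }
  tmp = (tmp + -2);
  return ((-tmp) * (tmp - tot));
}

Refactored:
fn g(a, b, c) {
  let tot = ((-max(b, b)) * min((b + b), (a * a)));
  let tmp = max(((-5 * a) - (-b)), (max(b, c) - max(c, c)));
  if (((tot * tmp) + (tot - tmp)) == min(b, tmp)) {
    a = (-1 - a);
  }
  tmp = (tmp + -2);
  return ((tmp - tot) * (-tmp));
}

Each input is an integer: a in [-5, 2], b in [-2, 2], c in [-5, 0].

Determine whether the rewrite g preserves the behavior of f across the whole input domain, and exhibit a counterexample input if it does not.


Although same computation, different form, 240/240 inputs agree.
verdict: equivalent


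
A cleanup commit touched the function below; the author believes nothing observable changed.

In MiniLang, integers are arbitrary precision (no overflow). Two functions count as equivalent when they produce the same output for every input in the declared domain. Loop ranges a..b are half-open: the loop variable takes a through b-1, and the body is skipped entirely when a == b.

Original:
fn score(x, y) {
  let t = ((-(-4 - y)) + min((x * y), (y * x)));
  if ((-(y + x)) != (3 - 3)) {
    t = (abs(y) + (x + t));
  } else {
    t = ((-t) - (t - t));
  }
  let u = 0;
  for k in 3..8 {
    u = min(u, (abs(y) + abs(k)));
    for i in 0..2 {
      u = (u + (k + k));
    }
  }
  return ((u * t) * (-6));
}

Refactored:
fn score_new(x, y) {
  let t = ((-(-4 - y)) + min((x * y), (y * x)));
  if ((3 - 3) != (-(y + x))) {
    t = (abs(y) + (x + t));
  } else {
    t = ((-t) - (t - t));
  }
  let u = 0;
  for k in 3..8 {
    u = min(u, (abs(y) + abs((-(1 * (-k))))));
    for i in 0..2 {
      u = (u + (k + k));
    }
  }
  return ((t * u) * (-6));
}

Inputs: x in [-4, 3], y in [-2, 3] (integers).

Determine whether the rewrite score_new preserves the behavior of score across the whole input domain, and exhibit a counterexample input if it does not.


Reading the diff, among the changes: constant usage differs; arithmetic usage differs.
Spot check at x=-2, y=-1 — score: t becomes 5; next ((-(y + x)) != (3 - 3)) evaluates to true; next t becomes 4; next u becomes 0; next at k=3:; next u becomes 0; next at i=0:; next u becomes 6; next at i=1:; next u becomes 12; next at k=4:; next u becomes 5; next at i=0:; next u becomes 13; next at i=1:; next u becomes 21; next at k=5:; next u becomes 6; next at i=0:; next u becomes 16; next at i=1:; next u becomes 26; next at k=6:; next u becomes 7; next at i=0:; next u becomes 19; next at i=1:; next u becomes 31; next at k=7:; next u becomes 8; next at i=0:; next u becomes 22; next at i=1:; next u becomes 36; next final value -864. score_new: t becomes 5; next ((3 - 3) != (-(y + x))) evaluates to true; next t becomes 4; next u becomes 0; next at k=3:; next u becomes 0; next at i=0:; next u becomes 6; next at i=1:; next u becomes 12; next at k=4:; next u becomes 5; next at i=0:; next u becomes 13; next at i=1:; next u becomes 21; next at k=5:; next u becomes 6; next at i=0:; next u becomes 16; next at i=1:; next u becomes 26; next at k=6:; next u becomes 7; next at i=0:; next u becomes 19; next at i=1:; next u becomes 31; next at k=7:; next u becomes 8; next at i=0:; next u becomes 22; next at i=1:; next u becomes 36; next final value -864. Both give -864.
Checked all 48 inputs in the declared domain: the outputs agree on every one.
verdict: equivalent


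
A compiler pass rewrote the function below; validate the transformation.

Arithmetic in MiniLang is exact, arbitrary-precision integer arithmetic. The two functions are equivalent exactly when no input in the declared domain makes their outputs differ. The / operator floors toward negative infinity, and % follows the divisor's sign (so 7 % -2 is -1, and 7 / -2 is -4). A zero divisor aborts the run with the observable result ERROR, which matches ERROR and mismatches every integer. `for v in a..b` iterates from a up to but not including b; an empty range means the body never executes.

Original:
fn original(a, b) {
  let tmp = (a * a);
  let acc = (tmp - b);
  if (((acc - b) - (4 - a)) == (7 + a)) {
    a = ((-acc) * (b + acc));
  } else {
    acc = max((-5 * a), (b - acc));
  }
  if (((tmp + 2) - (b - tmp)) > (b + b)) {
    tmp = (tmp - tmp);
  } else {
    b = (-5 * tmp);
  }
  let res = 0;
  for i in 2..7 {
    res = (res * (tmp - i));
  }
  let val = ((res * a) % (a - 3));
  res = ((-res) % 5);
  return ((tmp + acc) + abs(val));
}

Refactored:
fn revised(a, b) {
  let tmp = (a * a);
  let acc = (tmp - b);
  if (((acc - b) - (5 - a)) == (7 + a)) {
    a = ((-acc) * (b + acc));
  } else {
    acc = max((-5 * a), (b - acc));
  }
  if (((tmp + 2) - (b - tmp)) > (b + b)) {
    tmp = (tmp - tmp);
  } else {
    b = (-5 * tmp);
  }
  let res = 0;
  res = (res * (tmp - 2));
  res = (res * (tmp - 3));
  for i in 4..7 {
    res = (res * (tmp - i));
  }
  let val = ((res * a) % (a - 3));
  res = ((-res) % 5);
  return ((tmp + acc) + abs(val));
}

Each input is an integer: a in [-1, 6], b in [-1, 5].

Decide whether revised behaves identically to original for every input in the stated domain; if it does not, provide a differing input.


Input a=3, b=-1: 10 from original versus ERROR from revised.
verdict: not equivalent; witness: a=3, b=-1


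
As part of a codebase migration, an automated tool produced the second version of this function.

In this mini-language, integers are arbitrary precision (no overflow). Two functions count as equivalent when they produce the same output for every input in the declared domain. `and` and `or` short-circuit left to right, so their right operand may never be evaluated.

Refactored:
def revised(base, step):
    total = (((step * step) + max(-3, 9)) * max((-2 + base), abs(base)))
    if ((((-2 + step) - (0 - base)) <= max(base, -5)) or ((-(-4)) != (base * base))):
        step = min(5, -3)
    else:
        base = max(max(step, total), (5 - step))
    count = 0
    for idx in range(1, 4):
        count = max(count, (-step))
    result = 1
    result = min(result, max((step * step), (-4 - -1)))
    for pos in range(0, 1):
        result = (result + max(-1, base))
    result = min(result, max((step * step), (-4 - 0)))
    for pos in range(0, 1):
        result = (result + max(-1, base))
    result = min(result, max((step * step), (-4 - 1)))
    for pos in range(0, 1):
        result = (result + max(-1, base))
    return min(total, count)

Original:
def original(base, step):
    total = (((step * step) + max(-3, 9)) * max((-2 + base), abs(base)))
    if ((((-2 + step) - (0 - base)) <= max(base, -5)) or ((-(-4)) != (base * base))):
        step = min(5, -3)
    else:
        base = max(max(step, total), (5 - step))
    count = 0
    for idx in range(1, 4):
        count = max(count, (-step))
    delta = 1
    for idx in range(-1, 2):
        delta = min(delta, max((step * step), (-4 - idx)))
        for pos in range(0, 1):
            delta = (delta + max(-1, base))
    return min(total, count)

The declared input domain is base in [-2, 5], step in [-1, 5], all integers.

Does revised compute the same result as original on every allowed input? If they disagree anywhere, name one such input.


Changes here: min/max/abs usage differs; and local variable names differ; and loop structure differs; and statement counts differ; and constant usage differs; and arithmetic usage differs; the full 56-point sweep finds no disagreement.
verdict: equivalent


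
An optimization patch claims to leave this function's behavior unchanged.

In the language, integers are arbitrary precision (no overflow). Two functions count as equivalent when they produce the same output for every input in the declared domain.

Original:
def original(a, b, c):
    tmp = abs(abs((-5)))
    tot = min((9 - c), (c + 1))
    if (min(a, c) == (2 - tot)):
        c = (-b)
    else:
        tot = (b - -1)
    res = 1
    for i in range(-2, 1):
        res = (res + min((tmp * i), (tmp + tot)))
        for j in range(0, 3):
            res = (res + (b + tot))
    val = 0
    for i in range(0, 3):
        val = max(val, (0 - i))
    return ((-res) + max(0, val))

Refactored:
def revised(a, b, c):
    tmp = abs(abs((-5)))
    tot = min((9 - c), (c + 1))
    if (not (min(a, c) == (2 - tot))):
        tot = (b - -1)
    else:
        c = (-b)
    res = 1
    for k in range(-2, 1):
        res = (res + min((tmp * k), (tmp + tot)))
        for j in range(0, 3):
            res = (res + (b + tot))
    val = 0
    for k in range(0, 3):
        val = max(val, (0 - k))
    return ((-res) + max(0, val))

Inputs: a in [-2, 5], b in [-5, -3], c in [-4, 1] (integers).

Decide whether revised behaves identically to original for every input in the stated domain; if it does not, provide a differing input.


Changes here: local variable names differ; and boolean connective usage differs; the full 144-point sweep finds no disagreement.
verdict: equivalent


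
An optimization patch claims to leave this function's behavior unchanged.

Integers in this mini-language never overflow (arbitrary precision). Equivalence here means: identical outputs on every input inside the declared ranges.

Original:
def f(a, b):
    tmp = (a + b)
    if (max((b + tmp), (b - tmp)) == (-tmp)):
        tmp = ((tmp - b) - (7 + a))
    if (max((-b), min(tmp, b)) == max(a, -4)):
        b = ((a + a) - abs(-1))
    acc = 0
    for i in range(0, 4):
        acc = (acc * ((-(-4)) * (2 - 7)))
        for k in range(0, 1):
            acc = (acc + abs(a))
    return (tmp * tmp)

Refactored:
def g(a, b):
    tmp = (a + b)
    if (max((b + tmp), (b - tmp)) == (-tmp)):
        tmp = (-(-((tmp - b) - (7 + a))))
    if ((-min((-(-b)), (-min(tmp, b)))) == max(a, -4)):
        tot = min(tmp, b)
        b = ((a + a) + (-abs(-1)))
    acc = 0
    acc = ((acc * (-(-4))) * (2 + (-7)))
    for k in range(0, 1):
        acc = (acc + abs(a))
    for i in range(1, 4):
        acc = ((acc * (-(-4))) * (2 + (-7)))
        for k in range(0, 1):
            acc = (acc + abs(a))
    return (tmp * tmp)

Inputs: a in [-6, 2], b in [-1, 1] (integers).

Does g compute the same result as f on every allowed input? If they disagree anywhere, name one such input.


Changes here: local variable names differ, and arithmetic usage differs, and statement counts differ, and constant usage differs, and loop structure differs, and min/max/abs usage differs; the full 27-point sweep finds no disagreement.
verdict: equivalent


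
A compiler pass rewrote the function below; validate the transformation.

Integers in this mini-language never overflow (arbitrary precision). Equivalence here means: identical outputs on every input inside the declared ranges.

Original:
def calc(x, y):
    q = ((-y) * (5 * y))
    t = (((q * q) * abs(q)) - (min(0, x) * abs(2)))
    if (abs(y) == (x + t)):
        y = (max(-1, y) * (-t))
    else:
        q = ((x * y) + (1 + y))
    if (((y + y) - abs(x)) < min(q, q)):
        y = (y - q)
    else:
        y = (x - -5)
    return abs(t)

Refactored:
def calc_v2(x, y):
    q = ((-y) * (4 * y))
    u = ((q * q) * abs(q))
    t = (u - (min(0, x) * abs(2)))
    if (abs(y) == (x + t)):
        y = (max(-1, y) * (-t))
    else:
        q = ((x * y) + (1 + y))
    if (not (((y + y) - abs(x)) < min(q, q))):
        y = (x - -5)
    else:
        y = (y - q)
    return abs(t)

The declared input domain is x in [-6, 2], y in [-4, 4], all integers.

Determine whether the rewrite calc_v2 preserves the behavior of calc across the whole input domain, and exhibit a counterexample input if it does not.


Run the pair on x=-6, y=-4.
calc: q becomes -80; next t becomes 512012; next (abs(y) == (x + t)) evaluates to false; next q becomes 21; next (((y + y) - abs(x)) < min(q, q)) evaluates to true; next y becomes -25; next final value 512012
calc_v2: q becomes -64; next u becomes 262144; next t becomes 262156; next (abs(y) == (x + t)) evaluates to false; next q becomes 21; next (not (((y + y) - abs(x)) < min(q, q))) evaluates to false; next y becomes -25; next final value 262156
512012 against 262156: the behavior changed.
verdict: not equivalent; witness: x=-6, y=-4


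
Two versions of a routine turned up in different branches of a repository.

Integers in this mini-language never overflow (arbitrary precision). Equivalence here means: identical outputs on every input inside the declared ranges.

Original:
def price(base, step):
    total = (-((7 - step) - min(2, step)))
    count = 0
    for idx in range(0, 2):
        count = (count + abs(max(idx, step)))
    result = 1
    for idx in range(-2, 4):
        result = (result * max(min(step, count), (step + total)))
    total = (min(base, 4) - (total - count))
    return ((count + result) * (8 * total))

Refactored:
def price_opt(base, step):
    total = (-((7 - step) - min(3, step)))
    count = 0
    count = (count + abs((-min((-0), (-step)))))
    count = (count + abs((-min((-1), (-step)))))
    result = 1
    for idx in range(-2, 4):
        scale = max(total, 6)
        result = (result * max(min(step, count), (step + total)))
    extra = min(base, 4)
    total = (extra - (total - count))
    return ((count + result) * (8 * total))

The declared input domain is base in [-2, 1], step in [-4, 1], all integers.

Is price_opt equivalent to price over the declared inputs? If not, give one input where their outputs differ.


The suspicious edit (`2` became `3`) never changes the result for any input inside the declared domain; all 24 inputs agree.
verdict: equivalent


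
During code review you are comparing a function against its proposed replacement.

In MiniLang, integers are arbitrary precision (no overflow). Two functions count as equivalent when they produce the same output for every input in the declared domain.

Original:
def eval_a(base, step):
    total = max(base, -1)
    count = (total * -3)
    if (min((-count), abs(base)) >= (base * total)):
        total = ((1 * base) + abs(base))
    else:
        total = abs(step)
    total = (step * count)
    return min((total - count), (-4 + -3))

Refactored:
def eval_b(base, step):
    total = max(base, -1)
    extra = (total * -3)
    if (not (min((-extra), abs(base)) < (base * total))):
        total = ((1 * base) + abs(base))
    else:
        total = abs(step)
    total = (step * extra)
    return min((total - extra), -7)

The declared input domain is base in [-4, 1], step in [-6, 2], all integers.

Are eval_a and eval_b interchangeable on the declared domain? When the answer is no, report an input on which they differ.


Equivalent — the differences include arithmetic usage differs, plus local variable names differ, plus constant usage differs, plus comparison usage differs, plus boolean connective usage differs, yet no declared input distinguishes the two.
Tracing base=-1, step=-1: eval_a: total=-1, then count=3, then (min((-count), abs(base)) >= (base * total)) is false, then total=1, then total=-3, then returns -7 | eval_b: total=-1, then extra=3, then (not (min((-extra), abs(base)) < (base * total))) is false, then total=1, then total=-3, then returns -7 — matching result -7.
Sweeping the whole domain (54 inputs) finds no disagreement.
verdict: equivalent


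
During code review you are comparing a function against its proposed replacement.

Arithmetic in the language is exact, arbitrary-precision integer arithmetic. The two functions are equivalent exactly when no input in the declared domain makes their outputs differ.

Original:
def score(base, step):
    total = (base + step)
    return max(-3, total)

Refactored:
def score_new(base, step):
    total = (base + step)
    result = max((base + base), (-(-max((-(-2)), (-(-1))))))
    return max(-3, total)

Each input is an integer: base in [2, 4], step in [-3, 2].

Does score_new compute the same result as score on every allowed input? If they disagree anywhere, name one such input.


Side by side, the visible changes include: constant usage differs; and arithmetic usage differs; and min/max/abs usage differs; and statement counts differ; and local variable names differ.
Tracing base=4, step=-1: score: total = 3; return 3 | score_new: total = 3; result = 8; return 3 — matching result 3.
Every one of the 18 inputs gives matching results.
verdict: equivalent


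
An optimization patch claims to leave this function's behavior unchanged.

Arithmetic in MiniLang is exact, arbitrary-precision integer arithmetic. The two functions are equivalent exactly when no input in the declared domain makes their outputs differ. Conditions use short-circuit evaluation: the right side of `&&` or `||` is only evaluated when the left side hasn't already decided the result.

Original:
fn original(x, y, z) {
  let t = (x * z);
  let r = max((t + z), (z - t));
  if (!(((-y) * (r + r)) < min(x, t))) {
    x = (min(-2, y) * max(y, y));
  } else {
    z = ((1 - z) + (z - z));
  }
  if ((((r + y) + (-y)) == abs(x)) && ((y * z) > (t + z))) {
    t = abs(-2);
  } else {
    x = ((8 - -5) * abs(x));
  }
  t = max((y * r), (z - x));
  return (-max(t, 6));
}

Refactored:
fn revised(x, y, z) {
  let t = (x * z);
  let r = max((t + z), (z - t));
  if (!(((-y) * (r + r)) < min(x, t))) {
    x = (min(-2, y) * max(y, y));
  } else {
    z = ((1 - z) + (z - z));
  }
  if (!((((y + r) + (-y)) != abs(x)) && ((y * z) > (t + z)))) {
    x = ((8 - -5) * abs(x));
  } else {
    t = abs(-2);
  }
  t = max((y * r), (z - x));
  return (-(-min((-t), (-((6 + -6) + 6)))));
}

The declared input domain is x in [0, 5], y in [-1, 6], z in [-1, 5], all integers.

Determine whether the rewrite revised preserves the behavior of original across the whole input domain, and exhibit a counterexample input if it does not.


Equivalent. There is a behavioral-looking edit here, yet the outcome never shifts on this domain.
An exhaustive pass over the 336 declared inputs shows identical outputs.
Spot check at x=5, y=6, z=1 — original: t = 5; r = 6; (!(((-y) * (r + r)) < min(x, t))) -> false; z = 0; ((((r + y) + (-y)) == abs(x)) && ((y * z) > (t + z))) -> false; x = 65; t = 36; return -36. revised: t = 5; r = 6; (!(((-y) * (r + r)) < min(x, t))) -> false; z = 0; (!((((y + r) + (-y)) != abs(x)) && ((y * z) > (t + z)))) -> true; x = 65; t = 36; return -36. Both give -36.
verdict: equivalent


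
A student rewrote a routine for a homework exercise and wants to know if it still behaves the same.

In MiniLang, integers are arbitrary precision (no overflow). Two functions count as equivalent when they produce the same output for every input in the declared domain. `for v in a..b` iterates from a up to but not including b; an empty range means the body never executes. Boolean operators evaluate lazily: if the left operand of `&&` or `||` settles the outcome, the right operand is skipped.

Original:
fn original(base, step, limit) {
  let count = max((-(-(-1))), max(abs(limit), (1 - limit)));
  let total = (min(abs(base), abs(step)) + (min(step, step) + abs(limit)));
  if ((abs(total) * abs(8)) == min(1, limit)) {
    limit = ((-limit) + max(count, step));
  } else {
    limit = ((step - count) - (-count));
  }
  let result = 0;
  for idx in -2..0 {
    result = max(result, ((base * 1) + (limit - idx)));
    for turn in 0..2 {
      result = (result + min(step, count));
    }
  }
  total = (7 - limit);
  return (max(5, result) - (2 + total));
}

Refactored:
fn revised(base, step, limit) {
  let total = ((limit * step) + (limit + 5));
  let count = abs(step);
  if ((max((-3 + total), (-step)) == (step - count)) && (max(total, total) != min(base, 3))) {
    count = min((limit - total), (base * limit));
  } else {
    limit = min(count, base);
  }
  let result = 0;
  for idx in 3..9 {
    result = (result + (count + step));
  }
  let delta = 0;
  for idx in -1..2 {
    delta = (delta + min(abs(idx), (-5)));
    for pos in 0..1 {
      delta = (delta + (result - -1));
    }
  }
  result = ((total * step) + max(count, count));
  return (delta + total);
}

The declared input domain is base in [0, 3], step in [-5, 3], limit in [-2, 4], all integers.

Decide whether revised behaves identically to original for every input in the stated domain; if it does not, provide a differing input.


Evaluate both at base=0, step=-5, limit=-2.
original: count := 3 | total := -3 | ((abs(total) * abs(8)) == min(1, limit)): false | limit := -5 | result := 0 | iter idx=-2: | result := 0 | iter turn=0: | result := -5 | iter turn=1: | result := -10 | iter idx=-1: | result := -4 | iter turn=0: | result := -9 | iter turn=1: | result := -14 | total := 12 | result -9
revised: total := 13 | count := 5 | ((max((-3 + total), (-step)) == (step - count)) && (max(total, total) != min(base, 3))): false | limit := 0 | result := 0 | iter idx=3: | result := 0 | iter idx=4: | result := 0 | iter idx=5: | result := 0 | iter idx=6: | result := 0 | iter idx=7: | result := 0 | iter idx=8: | result := 0 | delta := 0 | iter idx=-1: | delta := -5 | iter pos=0: | delta := -4 | iter idx=0: | delta := -9 | iter pos=0: | delta := -8 | iter idx=1: | delta := -13 | iter pos=0: | delta := -12 | result := -60 | result 1
-9 and 1 differ, so these are not the same function on this domain.
verdict: not equivalent; witness: base=0, step=-5, limit=-2


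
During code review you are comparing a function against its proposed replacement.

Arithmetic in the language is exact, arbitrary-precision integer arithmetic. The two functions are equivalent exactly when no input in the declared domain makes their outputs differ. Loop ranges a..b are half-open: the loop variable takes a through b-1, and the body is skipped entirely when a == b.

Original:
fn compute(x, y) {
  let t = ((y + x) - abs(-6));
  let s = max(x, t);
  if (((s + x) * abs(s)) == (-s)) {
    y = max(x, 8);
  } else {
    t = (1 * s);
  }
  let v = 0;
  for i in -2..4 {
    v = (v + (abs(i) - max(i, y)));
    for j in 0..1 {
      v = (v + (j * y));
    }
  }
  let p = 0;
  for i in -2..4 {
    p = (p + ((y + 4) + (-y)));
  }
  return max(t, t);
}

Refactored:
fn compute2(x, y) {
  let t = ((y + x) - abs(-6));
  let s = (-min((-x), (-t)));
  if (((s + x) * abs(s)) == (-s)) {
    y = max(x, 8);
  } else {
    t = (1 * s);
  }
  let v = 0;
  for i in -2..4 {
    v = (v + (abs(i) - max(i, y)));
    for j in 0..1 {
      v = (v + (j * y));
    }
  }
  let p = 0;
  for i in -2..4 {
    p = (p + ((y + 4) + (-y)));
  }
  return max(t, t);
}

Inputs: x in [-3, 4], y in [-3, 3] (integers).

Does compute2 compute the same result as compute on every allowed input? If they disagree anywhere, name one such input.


Although min/max/abs usage differs, 56/56 inputs agree.
verdict: equivalent


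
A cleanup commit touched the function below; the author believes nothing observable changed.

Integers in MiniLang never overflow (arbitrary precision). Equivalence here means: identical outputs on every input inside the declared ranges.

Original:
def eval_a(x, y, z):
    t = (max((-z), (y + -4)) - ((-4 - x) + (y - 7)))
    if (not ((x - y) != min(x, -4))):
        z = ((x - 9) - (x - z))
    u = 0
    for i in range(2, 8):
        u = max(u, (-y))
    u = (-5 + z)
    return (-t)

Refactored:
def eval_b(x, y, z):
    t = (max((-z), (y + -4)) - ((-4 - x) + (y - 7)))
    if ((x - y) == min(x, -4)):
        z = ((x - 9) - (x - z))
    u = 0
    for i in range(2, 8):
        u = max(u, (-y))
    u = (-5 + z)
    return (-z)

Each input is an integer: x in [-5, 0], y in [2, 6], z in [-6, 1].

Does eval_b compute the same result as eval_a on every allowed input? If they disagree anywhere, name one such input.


Run the pair on x=-5, y=2, z=-6.
eval_a: t=10, then (not ((x - y) != min(x, -4))) is false, then u=0, then (i=2), then u=0, then (i=3), then u=0, then (i=4), then u=0, then (i=5), then u=0, then (i=6), then u=0, then (i=7), then u=0, then u=-11, then returns -10
eval_b: t=10, then ((x - y) == min(x, -4)) is false, then u=0, then (i=2), then u=0, then (i=3), then u=0, then (i=4), then u=0, then (i=5), then u=0, then (i=6), then u=0, then (i=7), then u=0, then u=-11, then returns 6
-10 and 6 differ, so these are not the same function on this domain.
verdict: not equivalent; witness: x=-5, y=2, z=-6


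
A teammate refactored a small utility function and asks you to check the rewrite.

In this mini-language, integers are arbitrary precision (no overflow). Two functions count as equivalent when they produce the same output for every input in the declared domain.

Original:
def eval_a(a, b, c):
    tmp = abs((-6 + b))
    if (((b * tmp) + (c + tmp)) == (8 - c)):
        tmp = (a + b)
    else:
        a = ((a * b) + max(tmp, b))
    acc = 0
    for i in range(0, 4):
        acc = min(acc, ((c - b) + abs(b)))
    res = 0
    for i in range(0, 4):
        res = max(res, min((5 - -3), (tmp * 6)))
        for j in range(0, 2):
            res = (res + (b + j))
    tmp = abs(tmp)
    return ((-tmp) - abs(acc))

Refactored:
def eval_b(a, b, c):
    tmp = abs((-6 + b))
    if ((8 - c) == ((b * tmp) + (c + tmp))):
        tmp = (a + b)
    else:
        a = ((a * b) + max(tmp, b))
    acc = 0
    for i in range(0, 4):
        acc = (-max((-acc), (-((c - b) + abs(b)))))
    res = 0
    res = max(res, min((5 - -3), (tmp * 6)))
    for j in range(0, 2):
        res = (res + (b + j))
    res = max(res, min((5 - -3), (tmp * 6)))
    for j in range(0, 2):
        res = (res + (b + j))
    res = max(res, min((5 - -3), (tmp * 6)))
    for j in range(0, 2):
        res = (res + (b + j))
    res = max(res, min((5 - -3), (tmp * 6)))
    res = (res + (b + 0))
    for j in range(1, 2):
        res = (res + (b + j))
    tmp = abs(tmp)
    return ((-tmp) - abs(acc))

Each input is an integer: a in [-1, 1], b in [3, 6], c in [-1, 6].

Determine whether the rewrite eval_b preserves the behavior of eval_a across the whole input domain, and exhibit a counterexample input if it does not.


Behavior is preserved: although loop structure differs, plus arithmetic usage differs, plus min/max/abs usage differs, plus statement counts differ, plus constant usage differs, the outputs never diverge.
Tracing a=0, b=5, c=4: eval_a: tmp = 1; (((b * tmp) + (c + tmp)) == (8 - c)) -> false; a = 5; acc = 0; [i=0]; acc = 0; [i=1]; acc = 0; [i=2]; acc = 0; [i=3]; acc = 0; res = 0; [i=0]; res = 6; [j=0]; res = 11; [j=1]; res = 17; [i=1]; res = 17; [j=0]; res = 22; [j=1]; res = 28; [i=2]; res = 28; [j=0]; res = 33; [j=1]; res = 39; [i=3]; res = 39; [j=0]; res = 44; [j=1]; res = 50; tmp = 1; return -1 | eval_b: tmp = 1; ((8 - c) == ((b * tmp) + (c + tmp))) -> false; a = 5; acc = 0; [i=0]; acc = 0; [i=1]; acc = 0; [i=2]; acc = 0; [i=3]; acc = 0; res = 0; res = 6; [j=0]; res = 11; [j=1]; res = 17; res = 17; [j=0]; res = 22; [j=1]; res = 28; res = 28; [j=0]; res = 33; [j=1]; res = 39; res = 39; res = 44; [j=1]; res = 50; tmp = 1; return -1 — matching result -1.
An exhaustive pass over the 96 declared inputs shows identical outputs.
verdict: equivalent


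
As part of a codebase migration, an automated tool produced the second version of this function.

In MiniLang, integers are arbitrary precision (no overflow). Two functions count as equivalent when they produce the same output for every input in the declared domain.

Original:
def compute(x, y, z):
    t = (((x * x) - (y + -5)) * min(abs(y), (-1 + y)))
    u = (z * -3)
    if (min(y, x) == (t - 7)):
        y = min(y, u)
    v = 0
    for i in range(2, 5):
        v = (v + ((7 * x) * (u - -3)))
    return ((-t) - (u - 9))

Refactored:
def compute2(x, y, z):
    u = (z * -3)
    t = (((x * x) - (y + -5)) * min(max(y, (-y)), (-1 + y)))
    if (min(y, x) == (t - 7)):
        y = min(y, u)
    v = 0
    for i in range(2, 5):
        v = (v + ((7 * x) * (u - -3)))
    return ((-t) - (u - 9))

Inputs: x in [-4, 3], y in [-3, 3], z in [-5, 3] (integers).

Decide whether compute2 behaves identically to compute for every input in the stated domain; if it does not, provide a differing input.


The two are interchangeable: min/max/abs usage differs, and every declared input agrees.
Spot check at x=2, y=3, z=2 — compute: t=12, then u=-6, then (min(y, x) == (t - 7)) is false, then v=0, then (i=2), then v=-42, then (i=3), then v=-84, then (i=4), then v=-126, then returns 3. compute2: u=-6, then t=12, then (min(y, x) == (t - 7)) is false, then v=0, then (i=2), then v=-42, then (i=3), then v=-84, then (i=4), then v=-126, then returns 3. Both give 3.
Checked all 504 inputs in the declared domain: the outputs agree on every one.
verdict: equivalent


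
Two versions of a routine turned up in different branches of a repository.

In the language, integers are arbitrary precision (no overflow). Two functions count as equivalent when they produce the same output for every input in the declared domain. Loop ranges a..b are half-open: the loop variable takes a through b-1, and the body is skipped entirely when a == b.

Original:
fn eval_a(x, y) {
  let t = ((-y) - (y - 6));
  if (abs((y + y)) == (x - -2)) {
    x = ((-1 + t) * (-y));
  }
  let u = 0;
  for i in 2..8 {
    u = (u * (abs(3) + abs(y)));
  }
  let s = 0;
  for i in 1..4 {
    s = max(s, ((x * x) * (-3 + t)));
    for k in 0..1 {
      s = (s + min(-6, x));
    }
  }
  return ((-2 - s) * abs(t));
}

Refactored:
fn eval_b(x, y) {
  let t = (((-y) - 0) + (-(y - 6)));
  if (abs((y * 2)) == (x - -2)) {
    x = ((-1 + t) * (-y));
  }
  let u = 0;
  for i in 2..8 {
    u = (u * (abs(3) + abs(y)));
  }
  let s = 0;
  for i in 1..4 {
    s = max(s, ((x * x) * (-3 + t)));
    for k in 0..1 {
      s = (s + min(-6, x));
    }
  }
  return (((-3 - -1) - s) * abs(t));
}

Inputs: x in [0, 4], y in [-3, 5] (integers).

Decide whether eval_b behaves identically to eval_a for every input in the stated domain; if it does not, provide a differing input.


Side by side, the visible changes include: constant usage differs, plus arithmetic usage differs.
As a probe, take x=1, y=5: eval_a runs t := -4 | (abs((y + y)) == (x - -2)): false | u := 0 | iter i=2: | u := 0 | iter i=3: | u := 0 | iter i=4: | u := 0 | iter i=5: | u := 0 | iter i=6: | u := 0 | iter i=7: | u := 0 | s := 0 | iter i=1: | s := 0 | iter k=0: | s := -6 | iter i=2: | s := -6 | iter k=0: | s := -12 | iter i=3: | s := -7 | iter k=0: | s := -13 | result 44; eval_b runs t := -4 | (abs((y * 2)) == (x - -2)): false | u := 0 | iter i=2: | u := 0 | iter i=3: | u := 0 | iter i=4: | u := 0 | iter i=5: | u := 0 | iter i=6: | u := 0 | iter i=7: | u := 0 | s := 0 | iter i=1: | s := 0 | iter k=0: | s := -6 | iter i=2: | s := -6 | iter k=0: | s := -12 | iter i=3: | s := -7 | iter k=0: | s := -13 | result 44; both end at 44.
Across all 45 domain points the two functions coincide.
verdict: equivalent


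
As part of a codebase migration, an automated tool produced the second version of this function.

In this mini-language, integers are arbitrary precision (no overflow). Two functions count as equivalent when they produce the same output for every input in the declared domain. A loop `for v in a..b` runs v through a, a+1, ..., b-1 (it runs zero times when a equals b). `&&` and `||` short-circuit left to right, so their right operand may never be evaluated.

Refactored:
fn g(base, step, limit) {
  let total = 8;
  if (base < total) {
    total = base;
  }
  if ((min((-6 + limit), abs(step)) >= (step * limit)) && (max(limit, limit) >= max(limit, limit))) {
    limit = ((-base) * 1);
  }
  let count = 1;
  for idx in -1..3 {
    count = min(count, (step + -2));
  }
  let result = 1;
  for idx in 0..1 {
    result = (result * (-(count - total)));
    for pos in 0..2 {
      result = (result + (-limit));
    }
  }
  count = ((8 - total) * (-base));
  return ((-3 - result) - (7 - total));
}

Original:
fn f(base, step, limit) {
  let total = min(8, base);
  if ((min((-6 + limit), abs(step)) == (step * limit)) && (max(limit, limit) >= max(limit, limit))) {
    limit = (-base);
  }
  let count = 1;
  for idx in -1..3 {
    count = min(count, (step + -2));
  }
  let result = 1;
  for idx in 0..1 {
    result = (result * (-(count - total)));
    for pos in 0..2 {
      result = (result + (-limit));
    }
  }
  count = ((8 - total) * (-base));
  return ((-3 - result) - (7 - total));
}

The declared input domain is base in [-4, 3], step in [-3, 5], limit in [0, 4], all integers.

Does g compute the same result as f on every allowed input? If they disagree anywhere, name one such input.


The rewrite breaks on base=-4, step=-3, limit=2, where the results are -11 and -7.
f: total=-4, then ((min((-6 + limit), abs(step)) == (step * limit)) && (max(limit, limit) >= max(limit, limit))) is false, then count=1, then (idx=-1), then count=-5, then (idx=0), then count=-5, then (idx=1), then count=-5, then (idx=2), then count=-5, then result=1, then (idx=0), then result=1, then (pos=0), then result=-1, then (pos=1), then result=-3, then count=48, then returns -11
g: total=8, then (base < total) is true, then total=-4, then ((min((-6 + limit), abs(step)) >= (step * limit)) && (max(limit, limit) >= max(limit, limit))) is true, then limit=4, then count=1, then (idx=-1), then count=-5, then (idx=0), then count=-5, then (idx=1), then count=-5, then (idx=2), then count=-5, then result=1, then (idx=0), then result=1, then (pos=0), then result=-3, then (pos=1), then result=-7, then count=48, then returns -7
verdict: not equivalent; witness: base=-4, step=-3, limit=2


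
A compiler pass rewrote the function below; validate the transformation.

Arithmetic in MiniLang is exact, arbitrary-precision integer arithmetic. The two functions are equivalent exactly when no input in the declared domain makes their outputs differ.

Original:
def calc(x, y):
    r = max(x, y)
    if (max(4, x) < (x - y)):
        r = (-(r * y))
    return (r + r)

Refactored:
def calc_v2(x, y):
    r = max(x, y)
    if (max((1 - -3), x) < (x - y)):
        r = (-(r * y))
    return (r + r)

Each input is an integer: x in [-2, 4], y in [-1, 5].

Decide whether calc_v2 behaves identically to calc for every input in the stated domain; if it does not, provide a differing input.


Equivalent — the differences include arithmetic usage differs, plus constant usage differs, yet no declared input distinguishes the two.
Spot check at x=3, y=3 — calc: r = 3; (max(4, x) < (x - y)) -> false; return 6. calc_v2: r = 3; (max((1 - -3), x) < (x - y)) -> false; return 6. Both give 6.
Sweeping the whole domain (49 inputs) finds no disagreement.
verdict: equivalent


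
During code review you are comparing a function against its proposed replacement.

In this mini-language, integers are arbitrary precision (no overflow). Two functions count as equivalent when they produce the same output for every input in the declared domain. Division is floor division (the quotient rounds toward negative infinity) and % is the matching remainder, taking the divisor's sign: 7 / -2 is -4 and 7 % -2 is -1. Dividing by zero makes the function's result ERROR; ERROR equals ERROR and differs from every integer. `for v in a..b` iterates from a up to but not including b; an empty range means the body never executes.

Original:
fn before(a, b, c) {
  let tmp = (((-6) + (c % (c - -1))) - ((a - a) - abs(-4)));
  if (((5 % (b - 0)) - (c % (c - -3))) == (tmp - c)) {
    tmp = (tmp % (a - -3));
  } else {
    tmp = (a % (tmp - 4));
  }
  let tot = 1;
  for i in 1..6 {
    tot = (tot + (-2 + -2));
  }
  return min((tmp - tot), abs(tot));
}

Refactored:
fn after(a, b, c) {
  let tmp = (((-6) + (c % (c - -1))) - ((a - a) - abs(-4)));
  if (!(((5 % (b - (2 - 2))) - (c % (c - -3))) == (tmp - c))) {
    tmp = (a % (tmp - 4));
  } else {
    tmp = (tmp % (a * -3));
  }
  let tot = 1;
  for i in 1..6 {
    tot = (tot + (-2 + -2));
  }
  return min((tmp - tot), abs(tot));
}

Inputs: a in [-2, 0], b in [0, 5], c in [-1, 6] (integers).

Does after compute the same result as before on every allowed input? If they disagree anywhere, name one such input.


Consider the input a=0, b=1, c=2.
before: tmp = 0; (((5 % (b - 0)) - (c % (c - -3))) == (tmp - c)) -> true; tmp = 0; tot = 1; [i=1]; tot = -3; [i=2]; tot = -7; [i=3]; tot = -11; [i=4]; tot = -15; [i=5]; tot = -19; return 19
after: tmp = 0; (!(((5 % (b - (2 - 2))) - (c % (c - -3))) == (tmp - c))) -> false; division by zero -> ERROR
19 and ERROR differ, so these are not the same function on this domain.
verdict: not equivalent; witness: a=0, b=1, c=2


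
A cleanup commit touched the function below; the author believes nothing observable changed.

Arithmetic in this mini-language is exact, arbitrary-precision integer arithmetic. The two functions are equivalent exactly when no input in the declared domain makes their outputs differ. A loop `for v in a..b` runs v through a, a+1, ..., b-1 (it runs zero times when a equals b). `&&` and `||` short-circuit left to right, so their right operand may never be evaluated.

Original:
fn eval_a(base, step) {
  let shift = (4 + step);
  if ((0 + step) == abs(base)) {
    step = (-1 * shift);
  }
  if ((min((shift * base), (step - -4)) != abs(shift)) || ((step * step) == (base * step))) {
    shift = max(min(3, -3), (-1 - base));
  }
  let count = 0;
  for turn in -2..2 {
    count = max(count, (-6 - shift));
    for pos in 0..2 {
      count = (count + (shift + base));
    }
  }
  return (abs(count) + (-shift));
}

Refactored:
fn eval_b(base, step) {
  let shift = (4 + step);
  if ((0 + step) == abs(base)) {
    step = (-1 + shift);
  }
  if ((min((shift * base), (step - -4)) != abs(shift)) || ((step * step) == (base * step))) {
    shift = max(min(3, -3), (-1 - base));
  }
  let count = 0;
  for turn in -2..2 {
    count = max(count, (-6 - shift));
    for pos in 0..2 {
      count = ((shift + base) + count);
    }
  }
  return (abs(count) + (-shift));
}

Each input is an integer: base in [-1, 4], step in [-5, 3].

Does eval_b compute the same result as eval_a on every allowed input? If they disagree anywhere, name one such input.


There is a counterexample at base=1, step=1: 8 on one side, 43 on the other.
eval_a: shift := 5 | ((0 + step) == abs(base)): true | step := -5 | ((min((shift * base), (step - -4)) != abs(shift)) || ((step * step) == (base * step))): true | shift := -2 | count := 0 | iter turn=-2: | count := 0 | iter pos=0: | count := -1 | iter pos=1: | count := -2 | iter turn=-1: | count := -2 | iter pos=0: | count := -3 | iter pos=1: | count := -4 | iter turn=0: | count := -4 | iter pos=0: | count := -5 | iter pos=1: | count := -6 | iter turn=1: | count := -4 | iter pos=0: | count := -5 | iter pos=1: | count := -6 | result 8
eval_b: shift := 5 | ((0 + step) == abs(base)): true | step := 4 | ((min((shift * base), (step - -4)) != abs(shift)) || ((step * step) == (base * step))): false | count := 0 | iter turn=-2: | count := 0 | iter pos=0: | count := 6 | iter pos=1: | count := 12 | iter turn=-1: | count := 12 | iter pos=0: | count := 18 | iter pos=1: | count := 24 | iter turn=0: | count := 24 | iter pos=0: | count := 30 | iter pos=1: | count := 36 | iter turn=1: | count := 36 | iter pos=0: | count := 42 | iter pos=1: | count := 48 | result 43
verdict: not equivalent; witness: base=1, step=1
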